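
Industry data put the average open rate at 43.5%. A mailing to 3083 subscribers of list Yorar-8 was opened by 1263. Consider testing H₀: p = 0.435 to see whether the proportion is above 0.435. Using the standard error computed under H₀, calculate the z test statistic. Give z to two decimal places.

p̂ = 1263/3083 ≈ 0.4097.
SE = √(p₀(1−p₀)/n) = √(0.24577/3083) = 0.0089.
z = (0.4097 − 0.435)/0.0089 = -0.0253/0.0089 = -2.84.
p-value = P(Z > -2.837) ≈ 0.9977.

z = -2.84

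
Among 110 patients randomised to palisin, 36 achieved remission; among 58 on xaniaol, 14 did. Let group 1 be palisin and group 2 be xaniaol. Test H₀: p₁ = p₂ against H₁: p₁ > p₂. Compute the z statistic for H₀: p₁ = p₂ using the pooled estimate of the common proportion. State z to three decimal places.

z = 1.158

p̂₁ = 36/110 = 0.32727, p̂₂ = 14/58 = 0.24138.
Pooled p̂ = (36+14)/(110+58) = 50/168 = 0.29762.
SE = √(p̂(1−p̂)(1/n₁+1/n₂)) = √(0.29762·0.70238·0.0263323) = √(0.00550455) = 0.07419.
z = (0.32727 − 0.24138)/0.07419 = 0.08589/0.07419 = 1.158.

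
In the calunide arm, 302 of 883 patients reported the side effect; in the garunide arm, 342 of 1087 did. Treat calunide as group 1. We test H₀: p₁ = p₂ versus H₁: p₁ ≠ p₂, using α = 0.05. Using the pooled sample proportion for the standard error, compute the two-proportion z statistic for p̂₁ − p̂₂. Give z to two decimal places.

p̂₁ = 302/883 = 0.3420, p̂₂ = 342/1087 = 0.3146.
Pooled p̂ = (302+342)/(883+1087) = 644/1970 = 0.3269.
SE = √(0.220038 × 0.00205247) = 0.0213.
z = (0.3420 − 0.3146)/0.0213 = 0.0274/0.0213 = 1.29.
Two-sided p-value ≈ 2·Φ(−1.289) = 0.1975, so at α = 0.05 we fail to reject H₀.

z = 1.29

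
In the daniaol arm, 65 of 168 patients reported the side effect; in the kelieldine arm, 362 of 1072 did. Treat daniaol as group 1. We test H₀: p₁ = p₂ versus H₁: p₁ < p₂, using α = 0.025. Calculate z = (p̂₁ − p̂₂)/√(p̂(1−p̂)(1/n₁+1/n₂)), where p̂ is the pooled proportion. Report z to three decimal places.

p̂₁ = 65/168 = 0.38690, p̂₂ = 362/1072 = 0.33769.
Pooled p̂ = (65+362)/(168+1072) = 427/1240 = 0.34435.
SE = √(0.225775 × 0.00688522) = 0.03943.
z = (0.38690 − 0.33769)/0.03943 = 0.04921/0.03943 = 1.248.
p-value = P(Z < 1.248) ≈ 0.8940. With α = 0.025, fail to reject H₀.

z = 1.248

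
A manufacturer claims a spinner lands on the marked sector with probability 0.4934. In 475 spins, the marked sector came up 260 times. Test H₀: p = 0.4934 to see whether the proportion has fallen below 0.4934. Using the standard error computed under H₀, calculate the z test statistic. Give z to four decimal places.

p̂ = 260/475 = 0.547368.
Standard error under H₀: √(0.4934×0.5066/475) = 0.022940.
z = (0.547368 − 0.4934)/0.022940 = 0.053968/0.022940 = 2.3526.

z = 2.3526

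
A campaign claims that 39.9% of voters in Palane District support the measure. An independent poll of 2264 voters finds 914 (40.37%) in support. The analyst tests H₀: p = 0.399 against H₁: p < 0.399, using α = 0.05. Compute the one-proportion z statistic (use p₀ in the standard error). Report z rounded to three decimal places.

z = 0.458

p̂ = 914/2264 ≈ 0.40371.
SE = √(p₀(1−p₀)/n) = √(0.2398/2264) = 0.01029.
z = (0.40371 − 0.399)/0.01029 = 0.00471/0.01029 = 0.458.
p-value = P(Z < 0.458) ≈ 0.6764, so at α = 0.05 we fail to reject H₀.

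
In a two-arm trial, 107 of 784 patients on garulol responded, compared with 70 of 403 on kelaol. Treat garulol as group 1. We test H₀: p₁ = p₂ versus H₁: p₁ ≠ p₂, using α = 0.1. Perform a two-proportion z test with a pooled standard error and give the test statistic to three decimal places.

p̂₁ = 107/784 = 0.13648, p̂₂ = 70/403 = 0.17370.
Pooled p̂ = (107+70)/(784+403) = 177/1187 = 0.14912.
SE = √(p̂(1−p̂)(1/n₁+1/n₂)) = √(0.14912·0.85088·0.0037569) = √(0.000476675) = 0.02183.
z = (0.13648 − 0.17370)/0.02183 = -0.03722/0.02183 = -1.705.
p-value = 2·P(Z > 1.705) ≈ 0.0883, so at α = 0.1 we reject H₀.

z = -1.705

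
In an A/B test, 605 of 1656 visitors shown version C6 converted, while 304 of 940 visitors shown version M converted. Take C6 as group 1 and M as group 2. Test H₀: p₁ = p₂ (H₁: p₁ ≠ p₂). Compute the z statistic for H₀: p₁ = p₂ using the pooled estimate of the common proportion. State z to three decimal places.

z = 2.153

p̂₁ = 605/1656 ≈ 0.36534, p̂₂ = 304/940 ≈ 0.32340.
Pooled p̂ = (605+304)/(1656+940) = 909/2596 = 0.35015.
SE = √(0.227546 × 0.00166769) = 0.01948.
z = (0.36534 − 0.32340)/0.01948 = 0.04194/0.01948 = 2.153.
Two-sided p-value ≈ 2·Φ(−2.153) = 0.0313.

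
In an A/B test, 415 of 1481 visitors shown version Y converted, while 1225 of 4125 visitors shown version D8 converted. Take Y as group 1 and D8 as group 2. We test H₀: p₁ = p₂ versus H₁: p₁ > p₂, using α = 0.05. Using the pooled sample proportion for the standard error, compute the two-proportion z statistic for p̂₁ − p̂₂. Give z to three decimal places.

p̂₁ = 415/1481 = 0.28022, p̂₂ = 1225/4125 = 0.29697.
Pooled p̂ = (415+1225)/(1481+4125) = 1640/5606 = 0.29254.
SE = √(p̂(1−p̂)(1/n₁+1/n₂)) = √(0.29254·0.70746·0.000917644) = √(0.000189917) = 0.01378.
z = (0.28022 − 0.29697)/0.01378 = -0.01675/0.01378 = -1.216.
p-value = P(Z > -1.216) ≈ 0.8880; since p > α = 0.05, fail to reject H₀.

z = -1.216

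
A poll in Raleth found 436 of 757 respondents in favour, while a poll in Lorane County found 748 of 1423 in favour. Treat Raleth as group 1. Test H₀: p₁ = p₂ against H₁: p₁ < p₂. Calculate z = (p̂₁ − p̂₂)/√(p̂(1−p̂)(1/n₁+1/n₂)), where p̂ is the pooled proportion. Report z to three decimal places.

p̂₁ = 436/757 = 0.57596, p̂₂ = 748/1423 = 0.52565.
Pooled p̂ = (436+748)/(757+1423) = 1184/2180 = 0.54312.
SE = √(0.248141 × 0.00202374) = 0.02241.
z = (0.57596 − 0.52565)/0.02241 = 0.05031/0.02241 = 2.245.
p-value = P(Z < 2.245) ≈ 0.9876.

z = 2.245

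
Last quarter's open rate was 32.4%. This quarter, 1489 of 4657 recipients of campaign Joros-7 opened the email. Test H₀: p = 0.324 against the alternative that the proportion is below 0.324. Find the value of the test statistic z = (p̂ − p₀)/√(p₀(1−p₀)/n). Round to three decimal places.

p̂ = 1489/4657 ≈ 0.31973.
SE = √(p₀(1−p₀)/n) = √(0.21902/4657) = 0.00686.
z = (0.31973 − 0.324)/0.00686 = -0.00427/0.00686 = -0.622.
p-value = P(Z < -0.622) ≈ 0.2669.

z = -0.622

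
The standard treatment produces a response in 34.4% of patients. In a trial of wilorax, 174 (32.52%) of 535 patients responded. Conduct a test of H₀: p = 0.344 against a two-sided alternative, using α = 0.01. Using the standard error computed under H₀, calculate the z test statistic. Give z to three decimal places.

z = -0.914

p̂ = 174/535 ≈ 0.32523.
Standard error under H₀: √(0.344×0.656/535) = 0.02054.
z = (0.32523 − 0.344)/0.02054 = -0.01877/0.02054 = -0.914.
p-value = 2·P(Z > 0.914) ≈ 0.3609. With α = 0.01, fail to reject H₀.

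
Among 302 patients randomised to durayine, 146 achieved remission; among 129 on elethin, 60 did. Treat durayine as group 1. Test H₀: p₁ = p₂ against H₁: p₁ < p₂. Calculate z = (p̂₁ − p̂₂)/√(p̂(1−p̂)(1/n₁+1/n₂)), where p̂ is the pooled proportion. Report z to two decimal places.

p̂₁ = 146/302 ≈ 0.4834, p̂₂ = 60/129 ≈ 0.4651.
Pooled p̂ = (146+60)/(302+129) = 206/431 = 0.4780.
SE = √(p̂(1−p̂)(1/n₁+1/n₂)) = √(0.4780·0.5220·0.0110632) = √(0.00276042) = 0.0525.
z = (0.4834 − 0.4651)/0.0525 = 0.0183/0.0525 = 0.35.

z = 0.35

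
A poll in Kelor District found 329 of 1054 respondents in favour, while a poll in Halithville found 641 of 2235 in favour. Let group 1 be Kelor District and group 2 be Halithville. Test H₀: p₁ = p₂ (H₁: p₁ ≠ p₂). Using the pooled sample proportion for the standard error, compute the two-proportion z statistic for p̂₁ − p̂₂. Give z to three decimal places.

p̂₁ = 329/1054 ≈ 0.31214, p̂₂ = 641/2235 ≈ 0.28680.
Pooled p̂ = (329+641)/(1054+2235) = 970/3289 = 0.29492.
SE = √(p̂(1−p̂)(1/n₁+1/n₂)) = √(0.29492·0.70508·0.00139619) = √(0.000290329) = 0.01704.
z = (0.31214 − 0.28680)/0.01704 = 0.02534/0.01704 = 1.487.

z = 1.487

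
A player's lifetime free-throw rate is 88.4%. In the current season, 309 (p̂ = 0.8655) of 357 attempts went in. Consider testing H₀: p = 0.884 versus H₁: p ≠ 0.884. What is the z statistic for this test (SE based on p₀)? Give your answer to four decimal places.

p̂ = 309/357 ≈ 0.8655462.
Under H₀, SE = √(0.884·0.116/357) = √(0.000287238) = 0.0169481.
z = (0.8655462 − 0.884)/0.0169481 = -0.0184538/0.0169481 = -1.0888.
Two-sided p-value ≈ 2·Φ(−1.089) = 0.2762.

z = -1.0888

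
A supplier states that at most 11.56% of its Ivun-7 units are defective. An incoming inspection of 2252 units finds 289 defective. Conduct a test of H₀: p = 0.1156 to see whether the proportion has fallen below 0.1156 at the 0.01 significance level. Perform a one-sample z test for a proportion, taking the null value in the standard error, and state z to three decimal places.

p̂ = 289/2252 = 0.12833.
Under H₀, SE = √(0.1156·0.8844/2252) = √(4.53982e-05) = 0.00674.
z = (0.12833 − 0.1156)/0.00674 = 0.01273/0.00674 = 1.889.
p-value = P(Z < 1.889) ≈ 0.9706, so at α = 0.01 we fail to reject H₀.

z = 1.889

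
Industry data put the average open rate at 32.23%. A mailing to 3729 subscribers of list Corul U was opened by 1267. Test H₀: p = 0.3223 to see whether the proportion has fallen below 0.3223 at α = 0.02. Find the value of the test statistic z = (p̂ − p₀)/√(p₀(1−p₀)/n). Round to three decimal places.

z = 2.283

p̂ = 1267/3729 ≈ 0.339769.
Under H₀, SE = √(0.3223·0.6777/3729) = √(5.85741e-05) = 0.007653.
z = (0.339769 − 0.3223)/0.007653 = 0.017469/0.007653 = 2.283.
p-value = P(Z < 2.283) ≈ 0.9888; since p > α = 0.02, fail to reject H₀.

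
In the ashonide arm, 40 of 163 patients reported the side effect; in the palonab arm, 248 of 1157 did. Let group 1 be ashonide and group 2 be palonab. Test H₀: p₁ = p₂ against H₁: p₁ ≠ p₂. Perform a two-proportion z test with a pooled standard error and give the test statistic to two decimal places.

p̂₁ = 40/163 ≈ 0.2454, p̂₂ = 248/1157 ≈ 0.2143.
Pooled p̂ = (40+248)/(163+1157) = 288/1320 = 0.2182.
SE = √(p̂(1−p̂)(1/n₁+1/n₂)) = √(0.2182·0.7818·0.00699927) = √(0.00119393) = 0.0346.
z = (0.2454 − 0.2143)/0.0346 = 0.0311/0.0346 = 0.90.

z = 0.90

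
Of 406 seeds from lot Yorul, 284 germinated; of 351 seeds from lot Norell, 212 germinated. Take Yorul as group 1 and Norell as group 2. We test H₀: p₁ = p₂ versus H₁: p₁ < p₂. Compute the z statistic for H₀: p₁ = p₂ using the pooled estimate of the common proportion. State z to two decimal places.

z = 2.76

p̂₁ = 284/406 = 0.6995, p̂₂ = 212/351 = 0.6040.
Pooled p̂ = (284+212)/(406+351) = 496/757 = 0.6552.
SE = √(0.225907 × 0.00531206) = 0.0346.
z = (0.6995 − 0.6040)/0.0346 = 0.0955/0.0346 = 2.76.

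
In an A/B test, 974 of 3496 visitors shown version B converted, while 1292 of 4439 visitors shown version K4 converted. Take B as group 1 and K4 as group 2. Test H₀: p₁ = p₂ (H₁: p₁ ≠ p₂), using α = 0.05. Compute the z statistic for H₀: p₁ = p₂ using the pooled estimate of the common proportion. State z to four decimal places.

p̂₁ = 974/3496 ≈ 0.278604, p̂₂ = 1292/4439 ≈ 0.291057.
Pooled p̂ = (974+1292)/(3496+4439) = 2266/7935 = 0.285570.
SE = √(p̂(1−p̂)(1/n₁+1/n₂)) = √(0.285570·0.714430·0.000511317) = √(0.000104319) = 0.010214.
z = (0.278604 − 0.291057)/0.010214 = -0.012453/0.010214 = -1.2192.
p-value = 2·P(Z > 1.219) ≈ 0.2228. With α = 0.05, fail to reject H₀.

z = -1.2192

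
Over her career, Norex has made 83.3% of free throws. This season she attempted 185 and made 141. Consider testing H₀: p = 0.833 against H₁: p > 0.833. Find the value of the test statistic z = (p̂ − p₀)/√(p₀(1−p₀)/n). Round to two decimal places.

z = -2.58

p̂ = 141/185 ≈ 0.7622.
Standard error under H₀: √(0.833×0.167/185) = 0.0274.
z = (0.7622 − 0.833)/0.0274 = -0.0708/0.0274 = -2.58.
p-value = P(Z > -2.583) ≈ 0.9951.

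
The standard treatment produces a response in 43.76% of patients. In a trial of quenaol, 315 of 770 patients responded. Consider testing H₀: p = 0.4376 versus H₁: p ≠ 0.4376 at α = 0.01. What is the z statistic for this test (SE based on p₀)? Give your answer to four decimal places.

z = -1.5947

p̂ = 315/770 = 0.4090909.
Standard error under H₀: √(0.4376×0.5624/770) = 0.0178779.
z = (0.4090909 − 0.4376)/0.0178779 = -0.0285091/0.0178779 = -1.5947.
p-value = 2·P(Z > 1.595) ≈ 0.1108, so at α = 0.01 we fail to reject H₀.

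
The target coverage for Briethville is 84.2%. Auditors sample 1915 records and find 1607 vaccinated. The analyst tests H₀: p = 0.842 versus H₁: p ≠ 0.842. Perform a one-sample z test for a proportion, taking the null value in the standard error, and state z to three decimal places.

z = -0.340

p̂ = 1607/1915 = 0.839164.
SE = √(p₀(1−p₀)/n) = √(0.13304/1915) = 0.008335.
z = (0.839164 − 0.842)/0.008335 = -0.002836/0.008335 = -0.340.
Two-sided p-value ≈ 2·Φ(−0.340) = 0.7337.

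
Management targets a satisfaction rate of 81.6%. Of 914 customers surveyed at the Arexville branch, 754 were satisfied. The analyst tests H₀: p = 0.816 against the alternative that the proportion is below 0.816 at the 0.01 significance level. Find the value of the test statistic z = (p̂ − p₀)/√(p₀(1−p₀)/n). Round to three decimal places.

p̂ = 754/914 ≈ 0.82495.
Under H₀, SE = √(0.816·0.184/914) = √(0.000164271) = 0.01282.
z = (0.82495 − 0.816)/0.01282 = 0.00895/0.01282 = 0.698.
p-value = P(Z < 0.698) ≈ 0.7574. With α = 0.01, fail to reject H₀.

z = 0.698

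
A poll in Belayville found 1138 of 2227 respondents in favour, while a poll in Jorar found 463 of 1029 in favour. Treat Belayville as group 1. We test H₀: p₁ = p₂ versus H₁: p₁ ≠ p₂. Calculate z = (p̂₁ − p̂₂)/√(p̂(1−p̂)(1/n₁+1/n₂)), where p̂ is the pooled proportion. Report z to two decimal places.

z = 3.24

p̂₁ = 1138/2227 = 0.5110, p̂₂ = 463/1029 = 0.4500.
Pooled p̂ = (1138+463)/(2227+1029) = 1601/3256 = 0.4917.
SE = √(0.249931 × 0.00142085) = 0.0188.
z = (0.5110 − 0.4500)/0.0188 = 0.0610/0.0188 = 3.24.
p-value = 2·P(Z > 3.240) ≈ 0.0012.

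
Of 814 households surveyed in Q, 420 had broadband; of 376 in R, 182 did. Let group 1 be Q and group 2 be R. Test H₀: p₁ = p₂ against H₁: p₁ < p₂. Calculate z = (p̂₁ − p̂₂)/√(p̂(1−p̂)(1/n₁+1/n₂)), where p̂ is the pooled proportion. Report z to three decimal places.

z = 1.024

p̂₁ = 420/814 = 0.51597, p̂₂ = 182/376 = 0.48404.
Pooled p̂ = (420+182)/(814+376) = 602/1190 = 0.50588.
SE = √(p̂(1−p̂)(1/n₁+1/n₂)) = √(0.50588·0.49412·0.00388808) = √(0.000971884) = 0.03118.
z = (0.51597 − 0.48404)/0.03118 = 0.03193/0.03118 = 1.024.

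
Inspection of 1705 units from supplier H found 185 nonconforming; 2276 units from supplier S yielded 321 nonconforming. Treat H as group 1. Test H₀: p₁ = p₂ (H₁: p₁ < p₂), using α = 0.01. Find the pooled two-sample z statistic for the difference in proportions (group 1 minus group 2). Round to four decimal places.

p̂₁ = 185/1705 ≈ 0.1085044, p̂₂ = 321/2276 ≈ 0.1410369.
Pooled p̂ = (185+321)/(1705+2276) = 506/3981 = 0.1271037.
SE = √(p̂(1−p̂)(1/n₁+1/n₂)) = √(0.1271037·0.8728963·0.00102588) = √(0.000113819) = 0.0106686.
z = (0.1085044 − 0.1410369)/0.0106686 = -0.0325325/0.0106686 = -3.0494.
p-value = P(Z < -3.049) ≈ 0.0011; since p < α = 0.01, reject H₀.

z = -3.0494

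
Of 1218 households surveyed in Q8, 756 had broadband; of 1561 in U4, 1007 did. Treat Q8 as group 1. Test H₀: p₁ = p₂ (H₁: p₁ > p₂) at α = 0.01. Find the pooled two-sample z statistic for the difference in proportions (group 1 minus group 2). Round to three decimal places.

p̂₁ = 756/1218 ≈ 0.62069, p̂₂ = 1007/1561 ≈ 0.64510.
Pooled p̂ = (756+1007)/(1218+1561) = 1763/2779 = 0.63440.
SE = √(p̂(1−p̂)(1/n₁+1/n₂)) = √(0.63440·0.36560·0.00146163) = √(0.000339006) = 0.01841.
z = (0.62069 − 0.64510)/0.01841 = -0.02441/0.01841 = -1.326.
p-value = P(Z > -1.326) ≈ 0.9075, so at α = 0.01 we fail to reject H₀.

z = -1.326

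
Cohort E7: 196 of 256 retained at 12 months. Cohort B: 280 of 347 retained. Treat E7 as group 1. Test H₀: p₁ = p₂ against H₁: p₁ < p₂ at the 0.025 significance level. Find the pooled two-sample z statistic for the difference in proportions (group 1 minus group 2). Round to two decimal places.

p̂₁ = 196/256 = 0.7656, p̂₂ = 280/347 = 0.8069.
Pooled p̂ = (196+280)/(256+347) = 476/603 = 0.7894.
SE = √(0.166256 × 0.00678809) = 0.0336.
z = (0.7656 − 0.8069)/0.0336 = -0.0413/0.0336 = -1.23.
p-value = P(Z < -1.229) ≈ 0.1095; since p > α = 0.025, fail to reject H₀.

z = -1.23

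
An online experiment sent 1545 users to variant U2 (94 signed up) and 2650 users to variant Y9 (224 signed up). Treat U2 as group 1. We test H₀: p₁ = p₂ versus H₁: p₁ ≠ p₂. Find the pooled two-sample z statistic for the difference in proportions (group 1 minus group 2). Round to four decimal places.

p̂₁ = 94/1545 = 0.0608414, p̂₂ = 224/2650 = 0.0845283.
Pooled p̂ = (94+224)/(1545+2650) = 318/4195 = 0.0758045.
SE = √(0.0700582 × 0.00102461) = 0.0084724.
z = (0.0608414 − 0.0845283)/0.0084724 = -0.0236869/0.0084724 = -2.7958.

z = -2.7958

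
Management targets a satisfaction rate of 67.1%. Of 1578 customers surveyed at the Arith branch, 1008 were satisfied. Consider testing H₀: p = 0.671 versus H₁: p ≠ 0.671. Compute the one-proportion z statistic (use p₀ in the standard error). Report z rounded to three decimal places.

p̂ = 1008/1578 = 0.63878.
SE = √(p₀(1−p₀)/n) = √(0.22076/1578) = 0.01183.
z = (0.63878 − 0.671)/0.01183 = -0.03222/0.01183 = -2.724.
p-value = 2·P(Z > 2.724) ≈ 0.0065.

z = -2.724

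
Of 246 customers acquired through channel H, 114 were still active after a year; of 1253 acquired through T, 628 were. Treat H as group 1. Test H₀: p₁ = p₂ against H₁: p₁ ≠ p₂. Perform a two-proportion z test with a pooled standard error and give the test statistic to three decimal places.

z = -1.084

p̂₁ = 114/246 = 0.46341, p̂₂ = 628/1253 = 0.50120.
Pooled p̂ = (114+628)/(246+1253) = 742/1499 = 0.49500.
SE = √(p̂(1−p̂)(1/n₁+1/n₂)) = √(0.49500·0.50500·0.00486313) = √(0.00121566) = 0.03487.
z = (0.46341 − 0.50120)/0.03487 = -0.03779/0.03487 = -1.084.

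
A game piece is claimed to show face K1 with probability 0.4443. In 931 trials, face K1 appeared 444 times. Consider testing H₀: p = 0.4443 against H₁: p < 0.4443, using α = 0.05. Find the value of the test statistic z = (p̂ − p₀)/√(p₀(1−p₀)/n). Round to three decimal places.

p̂ = 444/931 ≈ 0.476907.
Under H₀, SE = √(0.4443·0.5557/931) = √(0.000265196) = 0.016285.
z = (0.476907 − 0.4443)/0.016285 = 0.032607/0.016285 = 2.002.
p-value = P(Z < 2.002) ≈ 0.9774. With α = 0.05, fail to reject H₀.

z = 2.002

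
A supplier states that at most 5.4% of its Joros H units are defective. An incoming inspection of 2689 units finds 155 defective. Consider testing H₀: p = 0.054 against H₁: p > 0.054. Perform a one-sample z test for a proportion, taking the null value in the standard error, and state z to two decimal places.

p̂ = 155/2689 = 0.057642.
Under H₀, SE = √(0.054·0.946/2689) = √(1.89974e-05) = 0.004359.
z = (0.057642 − 0.054)/0.004359 = 0.003642/0.004359 = 0.84.
p-value = P(Z > 0.836) ≈ 0.2017.

z = 0.84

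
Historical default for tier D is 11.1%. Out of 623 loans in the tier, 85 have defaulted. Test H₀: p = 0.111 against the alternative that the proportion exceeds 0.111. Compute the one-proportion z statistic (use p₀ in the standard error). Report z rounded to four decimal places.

p̂ = 85/623 = 0.1364366.
Standard error under H₀: √(0.111×0.889/623) = 0.0125854.
z = (0.1364366 − 0.111)/0.0125854 = 0.0254366/0.0125854 = 2.0211.
p-value = P(Z > 2.021) ≈ 0.0216.

z = 2.0211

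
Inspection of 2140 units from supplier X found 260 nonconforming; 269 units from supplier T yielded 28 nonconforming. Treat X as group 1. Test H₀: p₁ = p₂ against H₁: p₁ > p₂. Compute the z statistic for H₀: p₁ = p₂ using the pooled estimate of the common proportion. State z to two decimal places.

p̂₁ = 260/2140 ≈ 0.1215, p̂₂ = 28/269 ≈ 0.1041.
Pooled p̂ = (260+28)/(2140+269) = 288/2409 = 0.1196.
SE = √(p̂(1−p̂)(1/n₁+1/n₂)) = √(0.1196·0.8804·0.00418476) = √(0.000440484) = 0.0210.
z = (0.1215 − 0.1041)/0.0210 = 0.0174/0.0210 = 0.83.
p-value = P(Z > 0.829) ≈ 0.2035.

z = 0.83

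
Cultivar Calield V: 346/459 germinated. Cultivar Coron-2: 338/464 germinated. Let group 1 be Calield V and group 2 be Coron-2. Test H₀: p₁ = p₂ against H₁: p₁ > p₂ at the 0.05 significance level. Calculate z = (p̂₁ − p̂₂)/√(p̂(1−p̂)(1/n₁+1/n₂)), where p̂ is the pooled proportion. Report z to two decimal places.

p̂₁ = 346/459 = 0.7538, p̂₂ = 338/464 = 0.7284.
Pooled p̂ = (346+338)/(459+464) = 684/923 = 0.7411.
SE = √(p̂(1−p̂)(1/n₁+1/n₂)) = √(0.7411·0.2589·0.00433382) = √(0.000831614) = 0.0288.
z = (0.7538 − 0.7284)/0.0288 = 0.0254/0.0288 = 0.88.
p-value = P(Z > 0.880) ≈ 0.1896. With α = 0.05, fail to reject H₀.

z = 0.88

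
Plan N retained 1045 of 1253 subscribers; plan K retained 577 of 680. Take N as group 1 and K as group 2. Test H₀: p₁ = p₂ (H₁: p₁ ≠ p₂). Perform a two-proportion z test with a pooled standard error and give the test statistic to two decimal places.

p̂₁ = 1045/1253 ≈ 0.8340, p̂₂ = 577/680 ≈ 0.8485.
Pooled p̂ = (1045+577)/(1253+680) = 1622/1933 = 0.8391.
SE = √(0.135004 × 0.00226867) = 0.0175.
z = (0.8340 − 0.8485)/0.0175 = -0.0145/0.0175 = -0.83.
p-value = 2·P(Z > 0.830) ≈ 0.4064.

z = -0.83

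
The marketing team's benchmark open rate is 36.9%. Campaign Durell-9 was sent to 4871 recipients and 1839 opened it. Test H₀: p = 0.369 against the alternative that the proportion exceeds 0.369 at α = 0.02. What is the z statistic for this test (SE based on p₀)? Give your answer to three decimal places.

z = 1.235

p̂ = 1839/4871 ≈ 0.377541.
SE = √(p₀(1−p₀)/n) = √(0.23284/4871) = 0.006914.
z = (0.377541 − 0.369)/0.006914 = 0.008541/0.006914 = 1.235.
p-value = P(Z > 1.235) ≈ 0.1084; since p > α = 0.02, fail to reject H₀.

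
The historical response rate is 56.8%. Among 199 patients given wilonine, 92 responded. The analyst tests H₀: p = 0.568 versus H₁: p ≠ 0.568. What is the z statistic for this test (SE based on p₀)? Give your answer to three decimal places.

p̂ = 92/199 = 0.46231.
SE = √(p₀(1−p₀)/n) = √(0.24538/199) = 0.03511.
z = (0.46231 − 0.568)/0.03511 = -0.10569/0.03511 = -3.010.

z = -3.010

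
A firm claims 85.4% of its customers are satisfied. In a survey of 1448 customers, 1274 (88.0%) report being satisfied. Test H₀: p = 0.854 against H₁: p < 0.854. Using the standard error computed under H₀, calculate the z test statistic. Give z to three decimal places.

z = 2.784

p̂ = 1274/1448 = 0.879834.
SE = √(p₀(1−p₀)/n) = √(0.12468/1448) = 0.009279.
z = (0.879834 − 0.854)/0.009279 = 0.025834/0.009279 = 2.784.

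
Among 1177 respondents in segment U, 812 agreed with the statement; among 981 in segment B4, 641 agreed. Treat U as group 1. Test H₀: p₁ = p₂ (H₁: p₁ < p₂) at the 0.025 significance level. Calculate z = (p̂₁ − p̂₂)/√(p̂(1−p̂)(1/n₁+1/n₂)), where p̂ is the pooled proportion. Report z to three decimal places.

z = 1.799

p̂₁ = 812/1177 = 0.68989, p̂₂ = 641/981 = 0.65341.
Pooled p̂ = (812+641)/(1177+981) = 1453/2158 = 0.67331.
SE = √(p̂(1−p̂)(1/n₁+1/n₂)) = √(0.67331·0.32669·0.00186899) = √(0.00041111) = 0.02028.
z = (0.68989 − 0.65341)/0.02028 = 0.03648/0.02028 = 1.799.
p-value = P(Z < 1.799) ≈ 0.9640. With α = 0.025, fail to reject H₀.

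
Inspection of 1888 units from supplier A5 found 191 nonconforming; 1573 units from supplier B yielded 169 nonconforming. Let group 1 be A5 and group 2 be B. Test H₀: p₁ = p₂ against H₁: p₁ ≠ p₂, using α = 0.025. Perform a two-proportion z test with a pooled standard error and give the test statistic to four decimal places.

z = -0.6019

p̂₁ = 191/1888 ≈ 0.101165, p̂₂ = 169/1573 ≈ 0.107438.
Pooled p̂ = (191+169)/(1888+1573) = 360/3461 = 0.104016.
SE = √(0.0931968 × 0.00116539) = 0.010422.
z = (0.101165 − 0.107438)/0.010422 = -0.006273/0.010422 = -0.6019.
p-value = 2·P(Z > 0.602) ≈ 0.5472. With α = 0.025, fail to reject H₀.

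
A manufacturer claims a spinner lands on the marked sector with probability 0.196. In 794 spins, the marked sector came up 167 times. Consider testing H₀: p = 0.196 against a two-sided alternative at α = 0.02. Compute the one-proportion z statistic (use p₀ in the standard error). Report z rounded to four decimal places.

z = 1.0170

p̂ = 167/794 ≈ 0.210327.
SE = √(p₀(1−p₀)/n) = √(0.15758/794) = 0.014088.
z = (0.210327 − 0.196)/0.014088 = 0.014327/0.014088 = 1.0170.
p-value = 2·P(Z > 1.017) ≈ 0.3092; since p > α = 0.02, fail to reject H₀.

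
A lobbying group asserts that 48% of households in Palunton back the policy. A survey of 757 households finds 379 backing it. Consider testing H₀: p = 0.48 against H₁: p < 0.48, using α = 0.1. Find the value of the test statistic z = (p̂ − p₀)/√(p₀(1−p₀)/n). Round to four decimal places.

z = 1.1378

p̂ = 379/757 ≈ 0.500661.
SE = √(p₀(1−p₀)/n) = √(0.2496/757) = 0.018158.
z = (0.500661 − 0.48)/0.018158 = 0.020661/0.018158 = 1.1378.
p-value = P(Z < 1.138) ≈ 0.8724; since p > α = 0.1, fail to reject H₀.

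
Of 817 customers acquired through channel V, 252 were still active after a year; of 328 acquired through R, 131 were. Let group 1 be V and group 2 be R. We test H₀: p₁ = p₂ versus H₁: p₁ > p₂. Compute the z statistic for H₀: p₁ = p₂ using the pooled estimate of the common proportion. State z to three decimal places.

z = -2.949

p̂₁ = 252/817 ≈ 0.30845, p̂₂ = 131/328 ≈ 0.39939.
Pooled p̂ = (252+131)/(817+328) = 383/1145 = 0.33450.
SE = √(0.222609 × 0.00427277) = 0.03084.
z = (0.30845 − 0.39939)/0.03084 = -0.09094/0.03084 = -2.949.
p-value = P(Z > -2.949) ≈ 0.9984.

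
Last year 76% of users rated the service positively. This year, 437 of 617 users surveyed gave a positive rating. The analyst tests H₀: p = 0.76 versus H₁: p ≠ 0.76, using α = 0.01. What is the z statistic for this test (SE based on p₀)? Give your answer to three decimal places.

z = -3.009

p̂ = 437/617 = 0.70827.
Under H₀, SE = √(0.76·0.24/617) = √(0.000295624) = 0.01719.
z = (0.70827 − 0.76)/0.01719 = -0.05173/0.01719 = -3.009.
p-value = 2·P(Z > 3.009) ≈ 0.0026, so at α = 0.01 we reject H₀.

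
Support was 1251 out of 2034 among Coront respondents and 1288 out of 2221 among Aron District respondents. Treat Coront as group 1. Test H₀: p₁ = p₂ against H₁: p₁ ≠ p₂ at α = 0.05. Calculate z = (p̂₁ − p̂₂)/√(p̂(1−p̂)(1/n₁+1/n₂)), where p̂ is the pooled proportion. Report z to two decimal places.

p̂₁ = 1251/2034 = 0.61504, p̂₂ = 1288/2221 = 0.57992.
Pooled p̂ = (1251+1288)/(2034+2221) = 2539/4255 = 0.59671.
SE = √(p̂(1−p̂)(1/n₁+1/n₂)) = √(0.59671·0.40329·0.00094189) = √(0.000226663) = 0.01506.
z = (0.61504 − 0.57992)/0.01506 = 0.03512/0.01506 = 2.33.
p-value = 2·P(Z > 2.333) ≈ 0.0196, so at α = 0.05 we reject H₀.

z = 2.33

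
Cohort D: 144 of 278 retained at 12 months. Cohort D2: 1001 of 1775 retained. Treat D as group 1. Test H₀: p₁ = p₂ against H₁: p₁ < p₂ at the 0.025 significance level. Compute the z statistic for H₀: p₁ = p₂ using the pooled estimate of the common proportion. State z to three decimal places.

z = -1.435

p̂₁ = 144/278 = 0.517986, p̂₂ = 1001/1775 = 0.563944.
Pooled p̂ = (144+1001)/(278+1775) = 1145/2053 = 0.557720.
SE = √(p̂(1−p̂)(1/n₁+1/n₂)) = √(0.557720·0.442280·0.0041605) = √(0.00102626) = 0.032035.
z = (0.517986 − 0.563944)/0.032035 = -0.045958/0.032035 = -1.435.
p-value = P(Z < -1.435) ≈ 0.0757. With α = 0.025, fail to reject H₀.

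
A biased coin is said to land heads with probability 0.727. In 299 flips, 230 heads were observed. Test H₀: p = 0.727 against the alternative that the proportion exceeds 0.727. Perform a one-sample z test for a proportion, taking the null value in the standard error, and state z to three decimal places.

p̂ = 230/299 = 0.76923.
SE = √(p₀(1−p₀)/n) = √(0.19847/299) = 0.02576.
z = (0.76923 − 0.727)/0.02576 = 0.04223/0.02576 = 1.639.
p-value = P(Z > 1.639) ≈ 0.0506.

z = 1.639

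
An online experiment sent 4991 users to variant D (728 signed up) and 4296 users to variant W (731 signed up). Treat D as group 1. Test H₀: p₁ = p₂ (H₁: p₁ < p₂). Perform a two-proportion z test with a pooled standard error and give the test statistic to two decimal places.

z = -3.21

p̂₁ = 728/4991 ≈ 0.14586, p̂₂ = 731/4296 ≈ 0.17016.
Pooled p̂ = (728+731)/(4991+4296) = 1459/9287 = 0.15710.
SE = √(p̂(1−p̂)(1/n₁+1/n₂)) = √(0.15710·0.84290·0.000433135) = √(5.7356e-05) = 0.00757.
z = (0.14586 − 0.17016)/0.00757 = -0.02430/0.00757 = -3.21.
p-value = P(Z < -3.208) ≈ 0.0007.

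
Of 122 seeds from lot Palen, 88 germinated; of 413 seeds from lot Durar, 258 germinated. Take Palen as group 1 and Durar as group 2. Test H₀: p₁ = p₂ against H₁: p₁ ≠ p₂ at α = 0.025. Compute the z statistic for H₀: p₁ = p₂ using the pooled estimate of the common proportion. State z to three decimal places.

p̂₁ = 88/122 = 0.72131, p̂₂ = 258/413 = 0.62470.
Pooled p̂ = (88+258)/(122+413) = 346/535 = 0.64673.
SE = √(0.228471 × 0.010618) = 0.04925.
z = (0.72131 − 0.62470)/0.04925 = 0.09661/0.04925 = 1.962.
p-value = 2·P(Z > 1.962) ≈ 0.0498; since p > α = 0.025, fail to reject H₀.

z = 1.962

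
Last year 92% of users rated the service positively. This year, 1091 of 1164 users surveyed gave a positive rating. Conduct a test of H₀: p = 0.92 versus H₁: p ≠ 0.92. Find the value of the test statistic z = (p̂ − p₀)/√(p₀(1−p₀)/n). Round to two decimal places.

p̂ = 1091/1164 ≈ 0.93729.
Under H₀, SE = √(0.92·0.08/1164) = √(6.32302e-05) = 0.00795.
z = (0.93729 − 0.92)/0.00795 = 0.01729/0.00795 = 2.17.
Two-sided p-value ≈ 2·Φ(−2.174) = 0.0297.

z = 2.17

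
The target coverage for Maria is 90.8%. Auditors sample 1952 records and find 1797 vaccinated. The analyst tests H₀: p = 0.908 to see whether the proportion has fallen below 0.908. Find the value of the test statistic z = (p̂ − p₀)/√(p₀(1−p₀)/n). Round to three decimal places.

z = 1.925

p̂ = 1797/1952 = 0.92059.
Under H₀, SE = √(0.908·0.092/1952) = √(4.27951e-05) = 0.00654.
z = (0.92059 − 0.908)/0.00654 = 0.01259/0.00654 = 1.925.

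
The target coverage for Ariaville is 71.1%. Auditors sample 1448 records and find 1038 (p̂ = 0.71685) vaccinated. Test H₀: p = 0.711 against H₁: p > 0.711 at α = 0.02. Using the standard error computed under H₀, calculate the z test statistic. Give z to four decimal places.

p̂ = 1038/1448 = 0.716851.
SE = √(p₀(1−p₀)/n) = √(0.20548/1448) = 0.011912.
z = (0.716851 − 0.711)/0.011912 = 0.005851/0.011912 = 0.4912.
p-value = P(Z > 0.491) ≈ 0.3117. With α = 0.02, fail to reject H₀.

z = 0.4912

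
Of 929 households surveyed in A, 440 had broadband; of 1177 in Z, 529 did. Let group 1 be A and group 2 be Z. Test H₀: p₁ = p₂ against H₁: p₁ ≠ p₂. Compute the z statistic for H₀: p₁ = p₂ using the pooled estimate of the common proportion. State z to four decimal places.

p̂₁ = 440/929 ≈ 0.4736276, p̂₂ = 529/1177 ≈ 0.4494477.
Pooled p̂ = (440+529)/(929+1177) = 969/2106 = 0.4601140.
SE = √(p̂(1−p̂)(1/n₁+1/n₂)) = √(0.4601140·0.5398860·0.00192604) = √(0.000478447) = 0.0218734.
z = (0.4736276 − 0.4494477)/0.0218734 = 0.0241799/0.0218734 = 1.1054.
Two-sided p-value ≈ 2·Φ(−1.105) = 0.2690.

z = 1.1054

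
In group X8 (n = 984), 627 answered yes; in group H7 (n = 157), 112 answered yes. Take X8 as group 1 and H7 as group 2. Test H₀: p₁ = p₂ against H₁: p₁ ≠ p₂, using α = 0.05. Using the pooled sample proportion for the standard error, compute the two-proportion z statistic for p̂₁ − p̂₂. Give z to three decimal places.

p̂₁ = 627/984 ≈ 0.63720, p̂₂ = 112/157 ≈ 0.71338.
Pooled p̂ = (627+112)/(984+157) = 739/1141 = 0.64768.
SE = √(0.228191 × 0.00738569) = 0.04105.
z = (0.63720 − 0.71338)/0.04105 = -0.07618/0.04105 = -1.856.
Two-sided p-value ≈ 2·Φ(−1.856) = 0.0635, so at α = 0.05 we fail to reject H₀.

z = -1.856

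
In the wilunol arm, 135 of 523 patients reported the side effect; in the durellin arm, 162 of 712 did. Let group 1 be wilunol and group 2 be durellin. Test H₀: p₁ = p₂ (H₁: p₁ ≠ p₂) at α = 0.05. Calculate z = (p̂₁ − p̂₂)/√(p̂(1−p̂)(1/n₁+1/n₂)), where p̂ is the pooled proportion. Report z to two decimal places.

p̂₁ = 135/523 ≈ 0.2581, p̂₂ = 162/712 ≈ 0.2275.
Pooled p̂ = (135+162)/(523+712) = 297/1235 = 0.2405.
SE = √(p̂(1−p̂)(1/n₁+1/n₂)) = √(0.2405·0.7595·0.00331654) = √(0.000605774) = 0.0246.
z = (0.2581 − 0.2275)/0.0246 = 0.0306/0.0246 = 1.24.
p-value = 2·P(Z > 1.243) ≈ 0.2138; since p > α = 0.05, fail to reject H₀.

z = 1.24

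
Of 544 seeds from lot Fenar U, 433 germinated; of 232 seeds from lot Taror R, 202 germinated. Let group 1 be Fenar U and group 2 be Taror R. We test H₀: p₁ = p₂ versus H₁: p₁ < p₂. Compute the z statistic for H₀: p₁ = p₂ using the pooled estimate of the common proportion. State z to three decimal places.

z = -2.472

p̂₁ = 433/544 = 0.795956, p̂₂ = 202/232 = 0.870690.
Pooled p̂ = (433+202)/(544+232) = 635/776 = 0.818299.
SE = √(p̂(1−p̂)(1/n₁+1/n₂)) = √(0.818299·0.181701·0.00614858) = √(0.000914206) = 0.030236.
z = (0.795956 − 0.870690)/0.030236 = -0.074734/0.030236 = -2.472.
p-value = P(Z < -2.472) ≈ 0.0067.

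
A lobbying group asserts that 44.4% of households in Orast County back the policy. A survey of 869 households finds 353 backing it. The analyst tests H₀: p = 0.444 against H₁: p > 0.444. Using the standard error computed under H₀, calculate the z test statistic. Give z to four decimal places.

p̂ = 353/869 ≈ 0.4062140.
Standard error under H₀: √(0.444×0.556/869) = 0.0168546.
z = (0.4062140 − 0.444)/0.0168546 = -0.0377860/0.0168546 = -2.2419.
p-value = P(Z > -2.242) ≈ 0.9875.

z = -2.2419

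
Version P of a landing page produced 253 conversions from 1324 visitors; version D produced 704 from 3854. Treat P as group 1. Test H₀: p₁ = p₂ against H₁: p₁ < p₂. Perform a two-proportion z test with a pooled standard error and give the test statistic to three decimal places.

z = 0.681

p̂₁ = 253/1324 ≈ 0.19109, p̂₂ = 704/3854 ≈ 0.18267.
Pooled p̂ = (253+704)/(1324+3854) = 957/5178 = 0.18482.
SE = √(p̂(1−p̂)(1/n₁+1/n₂)) = √(0.18482·0.81518·0.00101476) = √(0.000152885) = 0.01236.
z = (0.19109 − 0.18267)/0.01236 = 0.00842/0.01236 = 0.681.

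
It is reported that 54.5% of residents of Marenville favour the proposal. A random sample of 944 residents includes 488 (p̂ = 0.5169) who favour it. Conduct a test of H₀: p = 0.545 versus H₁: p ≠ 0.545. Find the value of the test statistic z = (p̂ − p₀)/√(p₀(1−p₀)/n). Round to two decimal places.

z = -1.73

p̂ = 488/944 ≈ 0.5169.
Under H₀, SE = √(0.545·0.455/944) = √(0.000262685) = 0.0162.
z = (0.5169 − 0.545)/0.0162 = -0.0281/0.0162 = -1.73.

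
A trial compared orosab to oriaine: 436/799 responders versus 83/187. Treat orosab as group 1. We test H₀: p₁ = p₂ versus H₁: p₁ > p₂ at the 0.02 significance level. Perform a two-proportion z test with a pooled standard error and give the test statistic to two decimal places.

p̂₁ = 436/799 = 0.5457, p̂₂ = 83/187 = 0.4439.
Pooled p̂ = (436+83)/(799+187) = 519/986 = 0.5264.
SE = √(p̂(1−p̂)(1/n₁+1/n₂)) = √(0.5264·0.4736·0.00659916) = √(0.0016452) = 0.0406.
z = (0.5457 − 0.4439)/0.0406 = 0.1018/0.0406 = 2.51.
p-value = P(Z > 2.511) ≈ 0.0060. With α = 0.02, reject H₀.

z = 2.51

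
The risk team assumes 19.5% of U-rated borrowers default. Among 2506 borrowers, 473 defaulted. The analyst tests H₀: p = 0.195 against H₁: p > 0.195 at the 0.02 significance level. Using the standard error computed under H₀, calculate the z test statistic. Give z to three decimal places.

z = -0.790

p̂ = 473/2506 ≈ 0.18875.
Standard error under H₀: √(0.195×0.805/2506) = 0.00791.
z = (0.18875 − 0.195)/0.00791 = -0.00625/0.00791 = -0.790.
p-value = P(Z > -0.790) ≈ 0.7853, so at α = 0.02 we fail to reject H₀.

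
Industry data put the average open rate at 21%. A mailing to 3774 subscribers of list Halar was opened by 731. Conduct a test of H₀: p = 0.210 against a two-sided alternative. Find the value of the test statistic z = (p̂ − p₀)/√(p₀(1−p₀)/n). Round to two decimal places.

p̂ = 731/3774 = 0.19369.
Under H₀, SE = √(0.21·0.79/3774) = √(4.39587e-05) = 0.00663.
z = (0.19369 − 0.21)/0.00663 = -0.01631/0.00663 = -2.46.

z = -2.46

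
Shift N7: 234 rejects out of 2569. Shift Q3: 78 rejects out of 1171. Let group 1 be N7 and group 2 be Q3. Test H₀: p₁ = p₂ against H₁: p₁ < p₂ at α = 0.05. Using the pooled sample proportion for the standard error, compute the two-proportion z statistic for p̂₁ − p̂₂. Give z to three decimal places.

p̂₁ = 234/2569 ≈ 0.091086, p̂₂ = 78/1171 ≈ 0.066610.
Pooled p̂ = (234+78)/(2569+1171) = 312/3740 = 0.083422.
SE = √(p̂(1−p̂)(1/n₁+1/n₂)) = √(0.083422·0.916578·0.00124323) = √(9.50611e-05) = 0.009750.
z = (0.091086 − 0.066610)/0.009750 = 0.024476/0.009750 = 2.510.
p-value = P(Z < 2.510) ≈ 0.9940; since p > α = 0.05, fail to reject H₀.

z = 2.510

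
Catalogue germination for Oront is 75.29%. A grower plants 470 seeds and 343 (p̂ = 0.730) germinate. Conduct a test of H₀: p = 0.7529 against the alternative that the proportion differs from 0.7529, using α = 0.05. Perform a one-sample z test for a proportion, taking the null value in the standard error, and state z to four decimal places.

p̂ = 343/470 ≈ 0.729787.
SE = √(p₀(1−p₀)/n) = √(0.18604/470) = 0.019896.
z = (0.729787 − 0.7529)/0.019896 = -0.023113/0.019896 = -1.1617.
Two-sided p-value ≈ 2·Φ(−1.162) = 0.2454, so at α = 0.05 we fail to reject H₀.

z = -1.1617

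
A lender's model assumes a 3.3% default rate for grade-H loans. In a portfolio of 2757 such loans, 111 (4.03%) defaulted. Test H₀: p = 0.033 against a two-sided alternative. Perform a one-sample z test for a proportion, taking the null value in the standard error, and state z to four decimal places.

p̂ = 111/2757 ≈ 0.040261.
Under H₀, SE = √(0.033·0.967/2757) = √(1.15745e-05) = 0.003402.
z = (0.040261 − 0.033)/0.003402 = 0.007261/0.003402 = 2.1343.
p-value = 2·P(Z > 2.134) ≈ 0.0328.

z = 2.1343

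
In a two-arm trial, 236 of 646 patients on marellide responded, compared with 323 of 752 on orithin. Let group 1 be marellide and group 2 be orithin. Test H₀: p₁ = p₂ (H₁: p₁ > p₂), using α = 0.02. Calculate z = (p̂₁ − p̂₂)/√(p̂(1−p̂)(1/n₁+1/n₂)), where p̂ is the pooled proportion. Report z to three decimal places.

p̂₁ = 236/646 ≈ 0.36533, p̂₂ = 323/752 ≈ 0.42952.
Pooled p̂ = (236+323)/(646+752) = 559/1398 = 0.39986.
SE = √(p̂(1−p̂)(1/n₁+1/n₂)) = √(0.39986·0.60014·0.00287777) = √(0.000690584) = 0.02628.
z = (0.36533 − 0.42952)/0.02628 = -0.06419/0.02628 = -2.443.
p-value = P(Z > -2.443) ≈ 0.9927; since p > α = 0.02, fail to reject H₀.

z = -2.443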